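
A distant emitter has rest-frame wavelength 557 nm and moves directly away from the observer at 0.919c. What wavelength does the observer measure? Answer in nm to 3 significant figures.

λ_obs ≈ 2710 nm

Relativistic Doppler: λ_obs = λ_src √((1+β)/(1−β))
= 557 × √(1.9190/0.081000) = 557 × 4.8674 = 2710 nm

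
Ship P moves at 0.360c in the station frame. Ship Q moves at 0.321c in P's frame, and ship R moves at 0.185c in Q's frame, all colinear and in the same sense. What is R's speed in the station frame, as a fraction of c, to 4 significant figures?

Compose boost 2: (0.321 + 0.360)/(1 + 0.321×0.360) = 0.6810/1.11556 = 0.610456
Compose boost 3: (0.185 + 0.610456)/(1 + 0.185×0.610456) = 0.795456/1.11293 = 0.7147

u ≈ 0.7147c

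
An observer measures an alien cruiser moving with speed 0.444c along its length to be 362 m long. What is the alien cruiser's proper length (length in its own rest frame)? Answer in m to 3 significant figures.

L₀ ≈ 404 m

γ = 1/√(1 − 0.444²) = 1.1160
L₀ = γL = 1.1160 × 362 = 404 m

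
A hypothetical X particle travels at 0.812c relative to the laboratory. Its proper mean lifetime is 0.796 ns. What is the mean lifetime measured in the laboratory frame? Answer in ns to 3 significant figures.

Δt ≈ 1.36 ns

γ = 1/√(1 − 0.812²) = 1.7133
Time dilation: Δt = γτ₀ = 1.7133 × 0.796 ns = 1.36 ns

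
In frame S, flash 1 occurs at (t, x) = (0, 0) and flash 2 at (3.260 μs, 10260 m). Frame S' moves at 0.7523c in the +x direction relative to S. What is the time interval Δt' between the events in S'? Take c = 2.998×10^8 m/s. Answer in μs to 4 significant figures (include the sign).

Δt' ≈ -34.13 μs

γ = 1/√(1 − 0.7523²) = 1.51786
Δt' = γ(Δt − vΔx/c²) = 1.51786 × (3.260 μs − 0.7523×10260 m / (2.998×10^8 m/s))
= 1.51786 × (-22.4858 μs) = -34.13 μs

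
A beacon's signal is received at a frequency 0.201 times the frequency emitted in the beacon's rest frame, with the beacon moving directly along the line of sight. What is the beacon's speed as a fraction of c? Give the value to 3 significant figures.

β ≈ 0.922

f_obs/f_src = √((1−β)/(1+β)) = 0.201  ⇒  (1−β)/(1+β) = 0.040401
β = |1 − D²|/(1 + D²) = |1 − 0.040401|/(1 + 0.040401) = 0.922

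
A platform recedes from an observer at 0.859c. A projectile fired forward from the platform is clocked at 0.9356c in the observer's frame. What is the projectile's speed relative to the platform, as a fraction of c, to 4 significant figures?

u' ≈ 0.3902c

Inverse velocity addition: u' = (u − v)/(1 − uv/c²)
= (0.9356 − 0.859)/(1 − 0.9356×0.859) = 0.07660/0.196320 = 0.3902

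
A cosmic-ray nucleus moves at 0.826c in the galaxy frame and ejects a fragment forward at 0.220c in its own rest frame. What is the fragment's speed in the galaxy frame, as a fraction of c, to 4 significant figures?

Compose boost 2: (0.220 + 0.826)/(1 + 0.220×0.826) = 1.046/1.18172 = 0.8852

u ≈ 0.8852c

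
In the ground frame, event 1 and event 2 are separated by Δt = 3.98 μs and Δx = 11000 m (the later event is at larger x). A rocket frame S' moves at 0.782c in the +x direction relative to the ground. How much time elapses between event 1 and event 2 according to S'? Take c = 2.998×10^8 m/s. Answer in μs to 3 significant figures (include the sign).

Δt' ≈ -39.6 μs

γ = 1/√(1 − 0.782²) = 1.6044
Δt' = γ(Δt − vΔx/c²) = 1.6044 × (3.98 μs − 0.782×11000 m / (2.998×10^8 m/s))
= 1.6044 × (-24.712 μs) = -39.6 μs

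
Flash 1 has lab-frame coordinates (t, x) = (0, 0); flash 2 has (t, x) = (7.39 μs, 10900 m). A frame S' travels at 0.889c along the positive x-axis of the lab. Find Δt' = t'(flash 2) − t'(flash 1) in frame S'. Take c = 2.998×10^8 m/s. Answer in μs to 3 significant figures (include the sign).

Δt' ≈ -54.4 μs

γ = 1/√(1 − 0.889²) = 2.1838
Δt' = γ(Δt − vΔx/c²) = 2.1838 × (7.39 μs − 0.889×10900 m / (2.998×10^8 m/s))
= 2.1838 × (-24.932 μs) = -54.4 μs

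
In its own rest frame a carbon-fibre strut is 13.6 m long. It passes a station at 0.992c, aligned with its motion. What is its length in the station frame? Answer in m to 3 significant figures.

γ = 1/√(1 − 0.992²) = 7.9216
Length contraction: L = L₀/γ = 13.6/7.9216 = 1.72 m

L ≈ 1.72 m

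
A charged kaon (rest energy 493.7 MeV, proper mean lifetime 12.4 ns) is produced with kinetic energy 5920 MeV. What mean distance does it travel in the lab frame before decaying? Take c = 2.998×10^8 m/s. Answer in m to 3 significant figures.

d ≈ 48.2 m

γ = 1 + K/(m₀c²) = 1 + 5920/493.7 = 12.991
β = √(1 − 1/γ²) = 0.99703
Dilated lifetime: γτ₀ = 12.991 × 12.4 ns = 161.09 ns
d = βc·γτ₀ = 0.99703 × (2.998×10^8 m/s) × 1.6109×10^-7 s = 48.2 m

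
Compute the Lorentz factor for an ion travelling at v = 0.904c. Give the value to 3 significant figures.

γ = 1/√(1 − β²) = 1/√(1 − 0.904²) = 1/√(0.18278) = 2.34

γ ≈ 2.34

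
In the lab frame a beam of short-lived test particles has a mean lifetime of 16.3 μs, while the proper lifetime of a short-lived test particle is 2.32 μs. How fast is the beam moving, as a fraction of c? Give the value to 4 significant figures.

γ = Δt/τ₀ = 16.3/2.32 = 7.02586
β = √(1 − 1/γ²) = √(1 − 1/7.02586²) = 0.9898

β ≈ 0.9898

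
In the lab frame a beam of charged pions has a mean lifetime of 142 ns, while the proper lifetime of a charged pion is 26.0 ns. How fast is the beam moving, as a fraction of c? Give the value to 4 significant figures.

γ = Δt/τ₀ = 142/26.0 = 5.46154
β = √(1 − 1/γ²) = √(1 − 1/5.46154²) = 0.9831

β ≈ 0.9831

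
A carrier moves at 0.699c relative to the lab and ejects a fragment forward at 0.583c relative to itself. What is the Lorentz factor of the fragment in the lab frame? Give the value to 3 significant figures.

γ ≈ 2.42

u_lab = (0.583 + 0.699)/(1 + 0.583×0.699) = 1.282/1.40752 = 0.910824
γ = 1/√(1 − 0.910824²) = 2.42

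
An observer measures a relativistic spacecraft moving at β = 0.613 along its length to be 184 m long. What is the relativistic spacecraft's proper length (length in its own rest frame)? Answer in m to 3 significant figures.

L₀ ≈ 233 m

γ = 1/√(1 − 0.613²) = 1.2657
L₀ = γL = 1.2657 × 184 = 233 m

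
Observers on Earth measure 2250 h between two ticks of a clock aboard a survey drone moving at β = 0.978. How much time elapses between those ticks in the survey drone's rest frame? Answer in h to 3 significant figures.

τ₀ ≈ 469 h

γ = 1/√(1 − 0.978²) = 4.7938
Proper time: τ₀ = Δt/γ = 2250/4.7938 = 469 h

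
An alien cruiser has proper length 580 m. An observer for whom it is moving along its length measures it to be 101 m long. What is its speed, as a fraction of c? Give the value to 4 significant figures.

γ = L₀/L = 580/101 = 5.74257
β = √(1 − 1/γ²) = 0.9847

β ≈ 0.9847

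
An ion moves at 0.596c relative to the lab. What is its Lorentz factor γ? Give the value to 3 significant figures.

γ ≈ 1.25

γ = 1/√(1 − β²) = 1/√(1 − 0.596²) = 1/√(0.64478) = 1.25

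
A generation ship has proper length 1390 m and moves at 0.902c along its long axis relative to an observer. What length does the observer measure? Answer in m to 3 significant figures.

γ = 1/√(1 − 0.902²) = 2.3162
Length contraction: L = L₀/γ = 1390/2.3162 = 600 m

L ≈ 600 m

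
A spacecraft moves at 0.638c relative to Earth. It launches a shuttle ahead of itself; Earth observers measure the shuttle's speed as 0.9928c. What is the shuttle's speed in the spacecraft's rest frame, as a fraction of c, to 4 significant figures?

u' ≈ 0.9678c

Inverse velocity addition: u' = (u − v)/(1 − uv/c²)
= (0.9928 − 0.638)/(1 − 0.9928×0.638) = 0.3548/0.366594 = 0.9678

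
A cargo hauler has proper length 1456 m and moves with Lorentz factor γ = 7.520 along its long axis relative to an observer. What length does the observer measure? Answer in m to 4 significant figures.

γ = 7.520 (given)
Length contraction: L = L₀/γ = 1456/7.520 = 193.6 m

L ≈ 193.6 m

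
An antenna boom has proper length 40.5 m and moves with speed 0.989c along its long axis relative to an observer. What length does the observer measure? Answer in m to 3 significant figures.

L ≈ 5.99 m

γ = 1/√(1 − 0.989²) = 6.7606
Length contraction: L = L₀/γ = 40.5/6.7606 = 5.99 m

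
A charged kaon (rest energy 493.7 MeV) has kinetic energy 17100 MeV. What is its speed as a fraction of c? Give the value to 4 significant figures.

γ = 1 + K/(m₀c²) = 1 + 17100/493.7 = 35.6364
β = √(1 − 1/γ²) = 0.9996

β ≈ 0.9996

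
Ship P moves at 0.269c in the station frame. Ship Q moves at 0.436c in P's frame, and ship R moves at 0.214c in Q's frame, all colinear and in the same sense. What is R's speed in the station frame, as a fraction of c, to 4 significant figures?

u ≈ 0.7445c

Compose boost 2: (0.436 + 0.269)/(1 + 0.436×0.269) = 0.7050/1.11728 = 0.630994
Compose boost 3: (0.214 + 0.630994)/(1 + 0.214×0.630994) = 0.844994/1.13503 = 0.7445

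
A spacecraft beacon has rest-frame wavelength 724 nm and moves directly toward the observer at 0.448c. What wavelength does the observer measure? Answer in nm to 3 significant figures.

Relativistic Doppler: λ_obs = λ_src √((1−β)/(1+β))
= 724 × √(0.55200/1.4480) = 724 × 0.61743 = 447 nm

λ_obs ≈ 447 nm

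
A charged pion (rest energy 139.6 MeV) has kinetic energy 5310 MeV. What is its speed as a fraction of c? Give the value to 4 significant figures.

γ = 1 + K/(m₀c²) = 1 + 5310/139.6 = 39.0372
β = √(1 − 1/γ²) = 0.9997

β ≈ 0.9997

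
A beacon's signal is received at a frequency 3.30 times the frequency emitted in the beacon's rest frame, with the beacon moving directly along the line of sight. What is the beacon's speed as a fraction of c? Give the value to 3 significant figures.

β ≈ 0.832

f_obs/f_src = √((1+β)/(1−β)) = 3.30  ⇒  (1+β)/(1−β) = 10.890
β = |1 − D²|/(1 + D²) = |1 − 10.890|/(1 + 10.890) = 0.832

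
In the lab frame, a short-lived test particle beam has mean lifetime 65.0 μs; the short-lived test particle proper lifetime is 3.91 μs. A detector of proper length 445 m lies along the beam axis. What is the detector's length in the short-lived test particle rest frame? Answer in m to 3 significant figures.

Time dilation ⇒ γ = Δt/τ₀ = 65.0/3.91 = 16.624
Length contraction: L = L₀/γ = 445/16.624 = 26.8 m

L ≈ 26.8 m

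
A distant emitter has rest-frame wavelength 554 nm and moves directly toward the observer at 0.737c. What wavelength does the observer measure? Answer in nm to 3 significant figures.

Relativistic Doppler: λ_obs = λ_src √((1−β)/(1+β))
= 554 × √(0.26300/1.7370) = 554 × 0.38911 = 216 nm

λ_obs ≈ 216 nm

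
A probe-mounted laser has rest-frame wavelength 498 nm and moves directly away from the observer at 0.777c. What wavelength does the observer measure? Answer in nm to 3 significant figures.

Relativistic Doppler: λ_obs = λ_src √((1+β)/(1−β))
= 498 × √(1.7770/0.22300) = 498 × 2.8229 = 1410 nm

λ_obs ≈ 1410 nm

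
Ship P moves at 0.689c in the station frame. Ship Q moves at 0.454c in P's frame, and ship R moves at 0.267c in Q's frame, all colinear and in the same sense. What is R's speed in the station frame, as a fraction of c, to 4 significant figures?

u ≈ 0.9231c

Compose boost 2: (0.454 + 0.689)/(1 + 0.454×0.689) = 1.143/1.31281 = 0.870654
Compose boost 3: (0.267 + 0.870654)/(1 + 0.267×0.870654) = 1.13765/1.23246 = 0.9231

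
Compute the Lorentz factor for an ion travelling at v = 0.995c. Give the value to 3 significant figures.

γ ≈ 10.0

γ = 1/√(1 − β²) = 1/√(1 − 0.995²) = 1/√(0.0099750) = 10.0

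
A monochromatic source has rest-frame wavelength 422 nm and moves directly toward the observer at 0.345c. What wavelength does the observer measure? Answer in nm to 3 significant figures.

λ_obs ≈ 294 nm

Relativistic Doppler: λ_obs = λ_src √((1−β)/(1+β))
= 422 × √(0.65500/1.3450) = 422 × 0.69785 = 294 nm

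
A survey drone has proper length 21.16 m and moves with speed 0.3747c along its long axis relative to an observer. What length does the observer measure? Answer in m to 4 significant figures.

γ = 1/√(1 − 0.3747²) = 1.07858
Length contraction: L = L₀/γ = 21.16/1.07858 = 19.62 m

L ≈ 19.62 m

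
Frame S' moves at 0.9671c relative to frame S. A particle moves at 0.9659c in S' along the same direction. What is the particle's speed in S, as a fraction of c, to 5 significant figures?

Relativistic velocity addition: u = (u' + v)/(1 + u'v/c²)
= (0.9659 + 0.9671)/(1 + 0.9659×0.9671) = 1.9330/1.934122 = 0.99942

u ≈ 0.99942c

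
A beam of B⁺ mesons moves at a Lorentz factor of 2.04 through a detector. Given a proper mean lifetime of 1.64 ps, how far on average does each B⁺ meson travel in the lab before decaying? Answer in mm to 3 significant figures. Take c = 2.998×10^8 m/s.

β = √(1 − 1/γ²) = √(1 − 1/2.04²) = 0.87161
Dilated lifetime: Δt = γτ₀ = 2.04 × 1.64 ps = 3.3456 ps
d = vΔt = 0.87161c × 3.3456 ps = 2.6131×10^8 m/s × 3.3456×10^-12 s = 0.874 mm

d ≈ 0.874 mm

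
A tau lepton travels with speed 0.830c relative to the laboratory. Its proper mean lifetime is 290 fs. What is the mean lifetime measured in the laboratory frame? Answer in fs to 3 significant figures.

Δt ≈ 520 fs

γ = 1/√(1 − 0.830²) = 1.7929
Time dilation: Δt = γτ₀ = 1.7929 × 290 fs = 520 fs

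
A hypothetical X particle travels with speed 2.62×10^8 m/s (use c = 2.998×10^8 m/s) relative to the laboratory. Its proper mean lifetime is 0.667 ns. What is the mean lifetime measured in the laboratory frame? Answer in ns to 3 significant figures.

β = v/c = 2.62×10^8 / 2.998×10^8 = 0.87392
γ = 1/√(1 − 0.87392²) = 2.0573
Time dilation: Δt = γτ₀ = 2.0573 × 0.667 ns = 1.37 ns

Δt ≈ 1.37 ns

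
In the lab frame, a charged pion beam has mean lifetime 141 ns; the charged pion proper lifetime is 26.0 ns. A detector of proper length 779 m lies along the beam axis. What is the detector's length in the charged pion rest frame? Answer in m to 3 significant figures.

Time dilation ⇒ γ = Δt/τ₀ = 141/26.0 = 5.4231
Length contraction: L = L₀/γ = 779/5.4231 = 144 m

L ≈ 144 m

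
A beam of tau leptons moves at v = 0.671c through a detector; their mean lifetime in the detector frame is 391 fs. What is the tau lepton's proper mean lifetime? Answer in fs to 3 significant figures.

τ₀ ≈ 290 fs

γ = 1/√(1 − 0.671²) = 1.3487
Proper time: τ₀ = Δt/γ = 391/1.3487 = 290 fs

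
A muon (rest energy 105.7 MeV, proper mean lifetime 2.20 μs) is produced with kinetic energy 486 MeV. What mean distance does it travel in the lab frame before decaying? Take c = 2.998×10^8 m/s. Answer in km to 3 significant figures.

γ = 1 + K/(m₀c²) = 1 + 486/105.7 = 5.5979
β = √(1 − 1/γ²) = 0.98391
Dilated lifetime: γτ₀ = 5.5979 × 2.20 μs = 12.315 μs
d = βc·γτ₀ = 0.98391 × (2.998×10^8 m/s) × 1.2315×10^-5 s = 3.63 km

d ≈ 3.63 km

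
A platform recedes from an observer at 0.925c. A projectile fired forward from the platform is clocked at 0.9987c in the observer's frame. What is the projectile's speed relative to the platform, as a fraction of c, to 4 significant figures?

Inverse velocity addition: u' = (u − v)/(1 − uv/c²)
= (0.9987 − 0.925)/(1 − 0.9987×0.925) = 0.07370/0.0762025 = 0.9672

u' ≈ 0.9672c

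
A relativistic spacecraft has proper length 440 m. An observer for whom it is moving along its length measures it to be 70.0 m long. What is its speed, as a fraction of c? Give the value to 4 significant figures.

β ≈ 0.9873

γ = L₀/L = 440/70.0 = 6.28571
β = √(1 − 1/γ²) = 0.9873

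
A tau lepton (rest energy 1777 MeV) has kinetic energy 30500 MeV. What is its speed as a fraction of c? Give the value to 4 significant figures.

γ = 1 + K/(m₀c²) = 1 + 30500/1777 = 18.1638
β = √(1 − 1/γ²) = 0.9985

β ≈ 0.9985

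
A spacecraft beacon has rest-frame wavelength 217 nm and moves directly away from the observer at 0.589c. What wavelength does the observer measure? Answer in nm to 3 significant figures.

Relativistic Doppler: λ_obs = λ_src √((1+β)/(1−β))
= 217 × √(1.5890/0.41100) = 217 × 1.9663 = 427 nm

λ_obs ≈ 427 nm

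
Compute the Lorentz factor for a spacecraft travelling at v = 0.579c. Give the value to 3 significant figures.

γ ≈ 1.23

γ = 1/√(1 − β²) = 1/√(1 − 0.579²) = 1/√(0.66476) = 1.23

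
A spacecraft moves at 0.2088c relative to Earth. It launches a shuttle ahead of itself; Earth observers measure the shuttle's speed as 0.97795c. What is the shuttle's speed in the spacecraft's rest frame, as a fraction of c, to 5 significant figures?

Inverse velocity addition: u' = (u − v)/(1 − uv/c²)
= (0.97795 − 0.2088)/(1 − 0.97795×0.2088) = 0.76915/0.7958040 = 0.96651

u' ≈ 0.96651c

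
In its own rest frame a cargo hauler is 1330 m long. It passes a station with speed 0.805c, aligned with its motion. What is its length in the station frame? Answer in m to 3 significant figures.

L ≈ 789 m

γ = 1/√(1 − 0.805²) = 1.6856
Length contraction: L = L₀/γ = 1330/1.6856 = 789 m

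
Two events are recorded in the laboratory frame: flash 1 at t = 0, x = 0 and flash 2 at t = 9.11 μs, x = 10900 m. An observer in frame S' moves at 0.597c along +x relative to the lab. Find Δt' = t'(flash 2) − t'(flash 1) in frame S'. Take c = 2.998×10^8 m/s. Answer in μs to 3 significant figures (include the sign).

γ = 1/√(1 − 0.597²) = 1.2465
Δt' = γ(Δt − vΔx/c²) = 1.2465 × (9.11 μs − 0.597×10900 m / (2.998×10^8 m/s))
= 1.2465 × (-12.595 μs) = -15.7 μs

Δt' ≈ -15.7 μs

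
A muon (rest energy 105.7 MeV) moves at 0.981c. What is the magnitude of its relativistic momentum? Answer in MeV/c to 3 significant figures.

γ = 1/√(1 − 0.981²) = 5.1544
p = γβm₀c = 5.1544 × 0.981 × 105.7 MeV/c = 534 MeV/c

p ≈ 534 MeV/c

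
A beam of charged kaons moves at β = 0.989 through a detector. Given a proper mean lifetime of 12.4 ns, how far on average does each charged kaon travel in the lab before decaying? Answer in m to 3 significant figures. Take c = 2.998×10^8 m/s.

γ = 1/√(1 − 0.989²) = 6.7606
Dilated lifetime: Δt = γτ₀ = 6.7606 × 12.4 ns = 83.832 ns
d = vΔt = 0.989c × 83.832 ns = 2.9650×10^8 m/s × 8.3832×10^-8 s = 24.9 m

d ≈ 24.9 m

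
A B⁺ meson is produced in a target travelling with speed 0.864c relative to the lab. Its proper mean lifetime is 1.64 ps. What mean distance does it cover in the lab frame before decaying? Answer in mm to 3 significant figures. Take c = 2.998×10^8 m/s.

d ≈ 0.844 mm

γ = 1/√(1 − 0.864²) = 1.9861
Dilated lifetime: Δt = γτ₀ = 1.9861 × 1.64 ps = 3.2573 ps
d = vΔt = 0.864c × 3.2573 ps = 2.5903×10^8 m/s × 3.2573×10^-12 s = 0.844 mm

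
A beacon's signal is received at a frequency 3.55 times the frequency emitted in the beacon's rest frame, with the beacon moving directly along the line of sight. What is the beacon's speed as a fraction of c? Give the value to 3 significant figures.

β ≈ 0.853

f_obs/f_src = √((1+β)/(1−β)) = 3.55  ⇒  (1+β)/(1−β) = 12.602
β = |1 − D²|/(1 + D²) = |1 − 12.602|/(1 + 12.602) = 0.853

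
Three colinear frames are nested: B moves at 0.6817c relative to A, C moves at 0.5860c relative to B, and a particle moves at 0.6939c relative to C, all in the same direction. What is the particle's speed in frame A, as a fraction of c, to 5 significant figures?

Compose boost 2: (0.5860 + 0.6817)/(1 + 0.5860×0.6817) = 1.2677/1.399476 = 0.9058389
Compose boost 3: (0.6939 + 0.9058389)/(1 + 0.6939×0.9058389) = 1.599739/1.628562 = 0.98230

u ≈ 0.98230c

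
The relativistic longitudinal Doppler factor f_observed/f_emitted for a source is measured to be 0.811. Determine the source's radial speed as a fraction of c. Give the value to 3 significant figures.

f_obs/f_src = √((1−β)/(1+β)) = 0.811  ⇒  (1−β)/(1+β) = 0.65772
β = |1 − D²|/(1 + D²) = |1 − 0.65772|/(1 + 0.65772) = 0.206

β ≈ 0.206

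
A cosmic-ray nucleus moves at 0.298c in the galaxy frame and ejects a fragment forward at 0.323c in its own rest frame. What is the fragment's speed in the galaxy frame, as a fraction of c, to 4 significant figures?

Compose boost 2: (0.323 + 0.298)/(1 + 0.323×0.298) = 0.6210/1.09625 = 0.5665

u ≈ 0.5665c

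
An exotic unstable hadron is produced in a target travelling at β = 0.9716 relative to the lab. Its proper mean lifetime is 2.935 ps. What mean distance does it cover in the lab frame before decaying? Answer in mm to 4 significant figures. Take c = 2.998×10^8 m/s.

d ≈ 3.613 mm

γ = 1/√(1 − 0.9716²) = 4.22602
Dilated lifetime: Δt = γτ₀ = 4.22602 × 2.935 ps = 12.4034 ps
d = vΔt = 0.9716c × 12.4034 ps = 2.91286×10^8 m/s × 1.24034×10^-11 s = 3.613 mm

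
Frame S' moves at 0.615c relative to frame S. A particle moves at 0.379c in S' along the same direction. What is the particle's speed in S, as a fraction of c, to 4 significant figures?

u ≈ 0.8061c

Relativistic velocity addition: u = (u' + v)/(1 + u'v/c²)
= (0.379 + 0.615)/(1 + 0.379×0.615) = 0.9940/1.23308 = 0.8061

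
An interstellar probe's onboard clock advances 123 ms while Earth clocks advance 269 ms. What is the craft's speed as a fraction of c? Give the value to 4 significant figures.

γ = Δt/τ₀ = 269/123 = 2.18699
β = √(1 − 1/γ²) = √(1 − 1/2.18699²) = 0.8893

β ≈ 0.8893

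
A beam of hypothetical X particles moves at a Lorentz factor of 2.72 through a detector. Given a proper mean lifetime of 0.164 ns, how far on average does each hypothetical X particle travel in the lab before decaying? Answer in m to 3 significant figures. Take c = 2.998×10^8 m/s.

β = √(1 − 1/γ²) = √(1 − 1/2.72²) = 0.92997
Dilated lifetime: Δt = γτ₀ = 2.72 × 0.164 ns = 0.44608 ns
d = vΔt = 0.92997c × 0.44608 ns = 2.7880×10^8 m/s × 4.4608×10^-10 s = 0.124 m

d ≈ 0.124 m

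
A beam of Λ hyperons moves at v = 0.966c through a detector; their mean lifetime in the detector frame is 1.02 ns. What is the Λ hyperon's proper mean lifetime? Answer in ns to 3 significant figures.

τ₀ ≈ 0.264 ns

γ = 1/√(1 − 0.966²) = 3.8678
Proper time: τ₀ = Δt/γ = 1.02/3.8678 = 0.264 ns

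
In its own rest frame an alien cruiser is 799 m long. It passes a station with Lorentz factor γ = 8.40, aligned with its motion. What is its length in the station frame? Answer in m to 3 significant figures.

γ = 8.40 (given)
Length contraction: L = L₀/γ = 799/8.40 = 95.1 m

L ≈ 95.1 m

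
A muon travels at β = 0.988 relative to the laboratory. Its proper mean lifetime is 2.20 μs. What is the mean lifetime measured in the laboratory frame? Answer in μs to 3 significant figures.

Δt ≈ 14.2 μs

γ = 1/√(1 − 0.988²) = 6.4744
Time dilation: Δt = γτ₀ = 6.4744 × 2.20 μs = 14.2 μs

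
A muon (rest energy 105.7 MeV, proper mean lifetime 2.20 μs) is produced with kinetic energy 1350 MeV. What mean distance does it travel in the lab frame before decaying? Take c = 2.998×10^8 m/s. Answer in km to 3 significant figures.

d ≈ 9.06 km

γ = 1 + K/(m₀c²) = 1 + 1350/105.7 = 13.772
β = √(1 − 1/γ²) = 0.99736
Dilated lifetime: γτ₀ = 13.772 × 2.20 μs = 30.298 μs
d = βc·γτ₀ = 0.99736 × (2.998×10^8 m/s) × 3.0298×10^-5 s = 9.06 km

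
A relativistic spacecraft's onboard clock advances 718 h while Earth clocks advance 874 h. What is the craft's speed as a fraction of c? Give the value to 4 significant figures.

β ≈ 0.5702

γ = Δt/τ₀ = 874/718 = 1.21727
β = √(1 − 1/γ²) = √(1 − 1/1.21727²) = 0.5702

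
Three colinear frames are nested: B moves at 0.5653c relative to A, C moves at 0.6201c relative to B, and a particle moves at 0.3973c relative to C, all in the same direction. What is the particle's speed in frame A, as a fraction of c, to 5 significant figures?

Compose boost 2: (0.6201 + 0.5653)/(1 + 0.6201×0.5653) = 1.1854/1.350543 = 0.8777213
Compose boost 3: (0.3973 + 0.8777213)/(1 + 0.3973×0.8777213) = 1.275021/1.348719 = 0.94536

u ≈ 0.94536c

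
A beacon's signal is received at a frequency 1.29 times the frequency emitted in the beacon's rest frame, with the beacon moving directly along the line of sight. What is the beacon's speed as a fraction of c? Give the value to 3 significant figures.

f_obs/f_src = √((1+β)/(1−β)) = 1.29  ⇒  (1+β)/(1−β) = 1.6641
β = |1 − D²|/(1 + D²) = |1 − 1.6641|/(1 + 1.6641) = 0.249

β ≈ 0.249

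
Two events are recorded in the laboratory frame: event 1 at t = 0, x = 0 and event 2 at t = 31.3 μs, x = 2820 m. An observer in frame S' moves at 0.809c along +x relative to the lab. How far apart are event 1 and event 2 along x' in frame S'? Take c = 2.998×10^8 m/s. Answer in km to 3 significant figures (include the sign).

γ = 1/√(1 − 0.809²) = 1.7012
Δx' = γ(Δx − vΔt) = 1.7012 × (2820 m − 0.809×(2.998×10^8 m/s)×31.3×10^-6 s)
= 1.7012 × (-4771.4 m) = -8.12 km

Δx' ≈ -8.12 km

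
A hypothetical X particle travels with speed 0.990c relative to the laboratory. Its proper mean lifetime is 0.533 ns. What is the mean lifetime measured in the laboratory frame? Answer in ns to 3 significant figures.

Δt ≈ 3.78 ns

γ = 1/√(1 − 0.990²) = 7.0888
Time dilation: Δt = γτ₀ = 7.0888 × 0.533 ns = 3.78 ns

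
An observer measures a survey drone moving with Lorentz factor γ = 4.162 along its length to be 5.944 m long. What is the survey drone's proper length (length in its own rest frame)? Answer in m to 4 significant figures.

L₀ ≈ 24.74 m

γ = 4.162 (given)
L₀ = γL = 4.162 × 5.944 = 24.74 m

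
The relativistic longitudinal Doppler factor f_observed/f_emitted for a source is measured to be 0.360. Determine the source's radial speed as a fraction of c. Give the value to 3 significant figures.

β ≈ 0.771

f_obs/f_src = √((1−β)/(1+β)) = 0.360  ⇒  (1−β)/(1+β) = 0.12960
β = |1 − D²|/(1 + D²) = |1 − 0.12960|/(1 + 0.12960) = 0.771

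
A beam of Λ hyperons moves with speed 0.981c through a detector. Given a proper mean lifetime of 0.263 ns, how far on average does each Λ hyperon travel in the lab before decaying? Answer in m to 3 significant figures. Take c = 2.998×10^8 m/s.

d ≈ 0.399 m

γ = 1/√(1 − 0.981²) = 5.1544
Dilated lifetime: Δt = γτ₀ = 5.1544 × 0.263 ns = 1.3556 ns
d = vΔt = 0.981c × 1.3556 ns = 2.9410×10^8 m/s × 1.3556×10^-9 s = 0.399 m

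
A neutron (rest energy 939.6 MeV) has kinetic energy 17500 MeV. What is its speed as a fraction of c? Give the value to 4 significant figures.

β ≈ 0.9987

γ = 1 + K/(m₀c²) = 1 + 17500/939.6 = 19.6249
β = √(1 − 1/γ²) = 0.9987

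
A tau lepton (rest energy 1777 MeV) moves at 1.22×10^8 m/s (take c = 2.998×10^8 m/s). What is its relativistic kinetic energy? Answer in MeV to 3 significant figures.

K ≈ 168 MeV

β = v/c = 1.22×10^8 / 2.998×10^8 = 0.40694
γ = 1/√(1 − 0.40694²) = 1.0947
K = (γ − 1)m₀c² = (1.0947 − 1) × 1777 MeV = 0.094744 × 1777 MeV = 168 MeV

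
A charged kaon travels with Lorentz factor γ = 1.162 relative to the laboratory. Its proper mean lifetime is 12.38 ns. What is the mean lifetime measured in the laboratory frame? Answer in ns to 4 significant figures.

Δt ≈ 14.39 ns

γ = 1.162 (given)
Time dilation: Δt = γτ₀ = 1.162 × 12.38 ns = 14.39 ns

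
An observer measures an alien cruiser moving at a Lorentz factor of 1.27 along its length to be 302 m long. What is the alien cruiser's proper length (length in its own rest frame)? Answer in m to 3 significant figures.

L₀ ≈ 384 m

γ = 1.27 (given)
L₀ = γL = 1.27 × 302 = 384 m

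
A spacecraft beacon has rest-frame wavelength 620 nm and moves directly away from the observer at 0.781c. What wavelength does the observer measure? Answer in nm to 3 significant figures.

λ_obs ≈ 1770 nm

Relativistic Doppler: λ_obs = λ_src √((1+β)/(1−β))
= 620 × √(1.7810/0.21900) = 620 × 2.8517 = 1770 nm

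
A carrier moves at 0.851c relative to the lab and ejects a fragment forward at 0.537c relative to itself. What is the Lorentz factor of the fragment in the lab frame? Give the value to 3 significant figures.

γ ≈ 3.29

u_lab = (0.537 + 0.851)/(1 + 0.537×0.851) = 1.388/1.45699 = 0.952651
γ = 1/√(1 − 0.952651²) = 3.29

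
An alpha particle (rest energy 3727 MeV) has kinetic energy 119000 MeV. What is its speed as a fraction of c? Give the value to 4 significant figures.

γ = 1 + K/(m₀c²) = 1 + 119000/3727 = 32.9292
β = √(1 − 1/γ²) = 0.9995

β ≈ 0.9995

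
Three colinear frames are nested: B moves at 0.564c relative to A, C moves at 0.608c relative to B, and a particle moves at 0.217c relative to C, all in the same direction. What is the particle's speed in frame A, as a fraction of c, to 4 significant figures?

Compose boost 2: (0.608 + 0.564)/(1 + 0.608×0.564) = 1.172/1.34291 = 0.872730
Compose boost 3: (0.217 + 0.872730)/(1 + 0.217×0.872730) = 1.08973/1.18938 = 0.9162

u ≈ 0.9162c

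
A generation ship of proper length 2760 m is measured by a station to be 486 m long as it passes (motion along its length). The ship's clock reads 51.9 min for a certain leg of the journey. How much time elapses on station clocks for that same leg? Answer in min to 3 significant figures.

Length contraction ⇒ γ = L₀/L = 2760/486 = 5.6790
Time dilation: Δt = γτ₀ = 5.6790 × 51.9 min = 295 min

Δt ≈ 295 min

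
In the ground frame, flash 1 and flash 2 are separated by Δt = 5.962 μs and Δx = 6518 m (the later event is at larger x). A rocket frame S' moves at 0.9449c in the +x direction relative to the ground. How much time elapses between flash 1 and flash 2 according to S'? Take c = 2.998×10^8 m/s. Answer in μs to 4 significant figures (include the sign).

γ = 1/√(1 − 0.9449²) = 3.05475
Δt' = γ(Δt − vΔx/c²) = 3.05475 × (5.962 μs − 0.9449×6518 m / (2.998×10^8 m/s))
= 3.05475 × (-14.5812 μs) = -44.54 μs

Δt' ≈ -44.54 μs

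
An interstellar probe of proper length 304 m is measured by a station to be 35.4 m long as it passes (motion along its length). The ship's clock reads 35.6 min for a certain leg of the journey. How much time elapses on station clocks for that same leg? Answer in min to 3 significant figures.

Δt ≈ 306 min

Length contraction ⇒ γ = L₀/L = 304/35.4 = 8.5876
Time dilation: Δt = γτ₀ = 8.5876 × 35.6 min = 306 min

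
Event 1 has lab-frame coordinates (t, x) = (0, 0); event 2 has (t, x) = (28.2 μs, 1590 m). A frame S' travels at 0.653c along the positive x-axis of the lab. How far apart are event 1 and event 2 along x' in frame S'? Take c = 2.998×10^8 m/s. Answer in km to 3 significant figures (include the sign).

γ = 1/√(1 − 0.653²) = 1.3204
Δx' = γ(Δx − vΔt) = 1.3204 × (1590 m − 0.653×(2.998×10^8 m/s)×28.2×10^-6 s)
= 1.3204 × (-3930.7 m) = -5.19 km

Δx' ≈ -5.19 km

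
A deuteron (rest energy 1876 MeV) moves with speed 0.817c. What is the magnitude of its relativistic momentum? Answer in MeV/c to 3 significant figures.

p ≈ 2660 MeV/c

γ = 1/√(1 − 0.817²) = 1.7342
p = γβm₀c = 1.7342 × 0.817 × 1876 MeV/c = 2660 MeV/c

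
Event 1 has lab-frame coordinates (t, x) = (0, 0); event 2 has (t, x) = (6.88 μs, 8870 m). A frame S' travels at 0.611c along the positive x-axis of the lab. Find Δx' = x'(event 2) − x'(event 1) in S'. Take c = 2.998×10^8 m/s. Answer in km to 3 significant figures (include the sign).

γ = 1/√(1 − 0.611²) = 1.2632
Δx' = γ(Δx − vΔt) = 1.2632 × (8870 m − 0.611×(2.998×10^8 m/s)×6.88×10^-6 s)
= 1.2632 × (7609.7 m) = 9.61 km

Δx' ≈ 9.61 km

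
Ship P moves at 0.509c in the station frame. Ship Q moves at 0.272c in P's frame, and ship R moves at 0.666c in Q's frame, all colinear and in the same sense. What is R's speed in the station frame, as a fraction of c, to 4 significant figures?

u ≈ 0.9280c

Compose boost 2: (0.272 + 0.509)/(1 + 0.272×0.509) = 0.7810/1.13845 = 0.686022
Compose boost 3: (0.666 + 0.686022)/(1 + 0.666×0.686022) = 1.35202/1.45689 = 0.9280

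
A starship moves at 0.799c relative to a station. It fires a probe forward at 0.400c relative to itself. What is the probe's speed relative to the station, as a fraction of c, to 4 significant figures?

Relativistic velocity addition: u = (u' + v)/(1 + u'v/c²)
= (0.400 + 0.799)/(1 + 0.400×0.799) = 1.199/1.31960 = 0.9086

u ≈ 0.9086c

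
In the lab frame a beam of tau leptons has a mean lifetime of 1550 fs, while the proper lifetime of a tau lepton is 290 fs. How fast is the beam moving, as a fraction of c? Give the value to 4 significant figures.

γ = Δt/τ₀ = 1550/290 = 5.34483
β = √(1 − 1/γ²) = √(1 − 1/5.34483²) = 0.9823

β ≈ 0.9823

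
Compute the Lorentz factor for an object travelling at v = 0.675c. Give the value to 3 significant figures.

γ = 1/√(1 − β²) = 1/√(1 − 0.675²) = 1/√(0.54437) = 1.36

γ ≈ 1.36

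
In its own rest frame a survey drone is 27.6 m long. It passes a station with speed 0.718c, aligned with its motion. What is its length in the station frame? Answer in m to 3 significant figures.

γ = 1/√(1 − 0.718²) = 1.4367
Length contraction: L = L₀/γ = 27.6/1.4367 = 19.2 m

L ≈ 19.2 m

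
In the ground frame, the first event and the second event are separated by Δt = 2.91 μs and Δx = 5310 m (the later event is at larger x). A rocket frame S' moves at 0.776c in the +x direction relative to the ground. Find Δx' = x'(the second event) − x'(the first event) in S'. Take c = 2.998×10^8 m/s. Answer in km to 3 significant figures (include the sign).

γ = 1/√(1 − 0.776²) = 1.5855
Δx' = γ(Δx − vΔt) = 1.5855 × (5310 m − 0.776×(2.998×10^8 m/s)×2.91×10^-6 s)
= 1.5855 × (4633.0 m) = 7.35 km

Δx' ≈ 7.35 km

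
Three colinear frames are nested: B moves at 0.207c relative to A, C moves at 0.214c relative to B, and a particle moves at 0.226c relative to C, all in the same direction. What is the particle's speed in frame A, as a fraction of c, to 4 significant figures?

u ≈ 0.5766c

Compose boost 2: (0.214 + 0.207)/(1 + 0.214×0.207) = 0.4210/1.04430 = 0.403142
Compose boost 3: (0.226 + 0.403142)/(1 + 0.226×0.403142) = 0.629142/1.09111 = 0.5766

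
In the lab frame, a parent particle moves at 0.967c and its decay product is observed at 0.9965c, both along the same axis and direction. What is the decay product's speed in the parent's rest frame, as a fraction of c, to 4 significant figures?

u' ≈ 0.8108c

Inverse velocity addition: u' = (u − v)/(1 − uv/c²)
= (0.9965 − 0.967)/(1 − 0.9965×0.967) = 0.02950/0.0363845 = 0.8108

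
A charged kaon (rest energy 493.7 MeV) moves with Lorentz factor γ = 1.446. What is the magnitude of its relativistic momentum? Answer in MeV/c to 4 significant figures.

p ≈ 515.7 MeV/c

β = √(1 − 1/γ²) = √(1 − 1/1.446²) = 0.722316
p = γβm₀c = 1.446 × 0.722316 × 493.7 MeV/c = 515.7 MeV/c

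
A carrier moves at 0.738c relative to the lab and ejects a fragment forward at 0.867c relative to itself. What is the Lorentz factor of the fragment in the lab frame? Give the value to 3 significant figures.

γ ≈ 4.88

u_lab = (0.867 + 0.738)/(1 + 0.867×0.738) = 1.605/1.63985 = 0.978750
γ = 1/√(1 − 0.978750²) = 4.88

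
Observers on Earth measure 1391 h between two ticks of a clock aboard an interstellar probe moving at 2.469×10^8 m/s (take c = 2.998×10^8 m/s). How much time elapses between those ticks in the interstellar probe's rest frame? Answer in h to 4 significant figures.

τ₀ ≈ 789.0 h

β = v/c = 2.469×10^8 / 2.998×10^8 = 0.823549
γ = 1/√(1 − 0.823549²) = 1.76291
Proper time: τ₀ = Δt/γ = 1391/1.76291 = 789.0 h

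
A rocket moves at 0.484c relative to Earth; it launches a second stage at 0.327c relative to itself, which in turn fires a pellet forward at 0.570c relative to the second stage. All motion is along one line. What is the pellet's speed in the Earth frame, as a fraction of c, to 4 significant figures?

Compose boost 2: (0.327 + 0.484)/(1 + 0.327×0.484) = 0.8110/1.15827 = 0.700183
Compose boost 3: (0.570 + 0.700183)/(1 + 0.570×0.700183) = 1.27018/1.39910 = 0.9079

u ≈ 0.9079c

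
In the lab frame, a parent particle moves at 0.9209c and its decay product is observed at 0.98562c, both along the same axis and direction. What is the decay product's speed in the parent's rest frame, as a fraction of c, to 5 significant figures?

Inverse velocity addition: u' = (u − v)/(1 − uv/c²)
= (0.98562 − 0.9209)/(1 − 0.98562×0.9209) = 0.064720/0.09234254 = 0.70087

u' ≈ 0.70087c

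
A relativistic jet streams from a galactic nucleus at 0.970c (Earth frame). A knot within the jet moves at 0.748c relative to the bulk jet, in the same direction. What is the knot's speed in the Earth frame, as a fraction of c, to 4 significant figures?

u ≈ 0.9956c

Relativistic velocity addition: u = (u' + v)/(1 + u'v/c²)
= (0.748 + 0.970)/(1 + 0.748×0.970) = 1.718/1.72556 = 0.9956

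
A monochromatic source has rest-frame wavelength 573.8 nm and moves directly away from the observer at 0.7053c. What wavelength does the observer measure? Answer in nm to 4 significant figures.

Relativistic Doppler: λ_obs = λ_src √((1+β)/(1−β))
= 573.8 × √(1.70530/0.294700) = 573.8 × 2.40553 = 1380 nm

λ_obs ≈ 1380 nm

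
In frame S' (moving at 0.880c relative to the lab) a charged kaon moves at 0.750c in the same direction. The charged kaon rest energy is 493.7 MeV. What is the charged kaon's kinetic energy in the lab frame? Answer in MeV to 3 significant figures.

u_lab = (0.750 + 0.880)/(1 + 0.750×0.880) = 0.981928
γ = 1/√(1 − 0.981928²) = 5.2838
K = (γ − 1)m₀c² = (5.2838 − 1) × 493.7 = 4.2838 × 493.7 = 2110 MeV

K ≈ 2110 MeV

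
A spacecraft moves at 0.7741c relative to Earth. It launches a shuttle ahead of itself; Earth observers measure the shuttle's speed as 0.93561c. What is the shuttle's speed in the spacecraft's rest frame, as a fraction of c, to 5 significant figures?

Inverse velocity addition: u' = (u − v)/(1 − uv/c²)
= (0.93561 − 0.7741)/(1 − 0.93561×0.7741) = 0.16151/0.2757443 = 0.58572

u' ≈ 0.58572c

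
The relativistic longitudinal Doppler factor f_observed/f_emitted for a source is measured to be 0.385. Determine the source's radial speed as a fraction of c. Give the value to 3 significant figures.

β ≈ 0.742

f_obs/f_src = √((1−β)/(1+β)) = 0.385  ⇒  (1−β)/(1+β) = 0.14822
β = |1 − D²|/(1 + D²) = |1 − 0.14822|/(1 + 0.14822) = 0.742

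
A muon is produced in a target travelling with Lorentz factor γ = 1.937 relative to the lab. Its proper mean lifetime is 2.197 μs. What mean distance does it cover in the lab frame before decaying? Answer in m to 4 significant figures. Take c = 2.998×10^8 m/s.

β = √(1 − 1/γ²) = √(1 − 1/1.937²) = 0.856431
Dilated lifetime: Δt = γτ₀ = 1.937 × 2.197 μs = 4.25559 μs
d = vΔt = 0.856431c × 4.25559 μs = 2.56758×10^8 m/s × 4.25559×10^-6 s = 1093 m

d ≈ 1093 m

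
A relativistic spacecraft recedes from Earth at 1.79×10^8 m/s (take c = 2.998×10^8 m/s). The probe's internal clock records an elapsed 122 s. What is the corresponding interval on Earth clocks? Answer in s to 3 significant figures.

Δt ≈ 152 s

β = v/c = 1.79×10^8 / 2.998×10^8 = 0.59706
γ = 1/√(1 − 0.59706²) = 1.2466
Time dilation: Δt = γτ₀ = 1.2466 × 122 s = 152 s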